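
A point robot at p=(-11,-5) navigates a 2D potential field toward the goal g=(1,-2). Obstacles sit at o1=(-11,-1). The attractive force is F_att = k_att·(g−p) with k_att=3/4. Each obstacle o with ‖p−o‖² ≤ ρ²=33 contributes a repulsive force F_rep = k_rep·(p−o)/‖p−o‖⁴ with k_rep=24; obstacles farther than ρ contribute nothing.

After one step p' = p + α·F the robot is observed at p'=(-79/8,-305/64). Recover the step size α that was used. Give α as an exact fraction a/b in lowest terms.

F_att = 3/4·(g−p) = 3/4·(12,3) = (9.0000,2.2500)
o1: d²=16 ≤ ρ²=33; F_rep = 24·(0,-4)/16² = (0.0000,-0.3750)
F = F_att + ΣF_rep = (9.0000,1.8750)
Δp = p'−p = (1.1250,0.2344); α = Δx/Fx = (9/8) / (9) = 1/8
check: Δy/Fy = (15/64) / (15/8) = 1/8 ✓

α = 1/8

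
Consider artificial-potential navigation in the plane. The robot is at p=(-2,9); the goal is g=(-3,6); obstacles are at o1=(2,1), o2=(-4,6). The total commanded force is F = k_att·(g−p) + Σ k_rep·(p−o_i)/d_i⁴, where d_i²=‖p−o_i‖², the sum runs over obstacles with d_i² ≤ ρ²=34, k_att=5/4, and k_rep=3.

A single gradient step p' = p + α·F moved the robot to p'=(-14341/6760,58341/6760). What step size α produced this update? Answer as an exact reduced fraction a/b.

α = 1/10

F_att = 5/4·(g−p) = 5/4·(-1,-3) = (-1.2500,-3.7500)
o1: d²=80 > ρ²=34 → inactive
o2: d²=13 ≤ ρ²=34; F_rep = 3·(2,3)/13² = (0.0355,0.0533)
F = F_att + ΣF_rep = (-1.2145,-3.6967)
Δp = p'−p = (-0.1214,-0.3697); α = Δx/Fx = (-821/6760) / (-821/676) = 1/10
check: Δy/Fy = (-2499/6760) / (-2499/676) = 1/10 ✓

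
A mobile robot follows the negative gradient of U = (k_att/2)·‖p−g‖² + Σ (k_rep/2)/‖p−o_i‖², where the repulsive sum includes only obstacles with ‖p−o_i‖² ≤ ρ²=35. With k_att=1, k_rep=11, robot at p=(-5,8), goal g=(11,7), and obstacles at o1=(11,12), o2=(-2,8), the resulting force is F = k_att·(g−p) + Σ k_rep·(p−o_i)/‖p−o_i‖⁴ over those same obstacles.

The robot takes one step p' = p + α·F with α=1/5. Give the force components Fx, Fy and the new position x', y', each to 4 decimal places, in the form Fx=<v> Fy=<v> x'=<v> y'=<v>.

F_att = 1·(g−p) = 1·(16,-1) = (16.0000,-1.0000)
o1: d²=272 > ρ²=35 → inactive
o2: d²=9 ≤ ρ²=35; F_rep = 11·(-3,0)/9² = (-0.4074,0.0000)
F = F_att + ΣF_rep = (15.5926,-1.0000)
p' = p + 1/5·F = (-1.8815,7.8000)

Fx=15.5926 Fy=-1.0000 x'=-1.8815 y'=7.8000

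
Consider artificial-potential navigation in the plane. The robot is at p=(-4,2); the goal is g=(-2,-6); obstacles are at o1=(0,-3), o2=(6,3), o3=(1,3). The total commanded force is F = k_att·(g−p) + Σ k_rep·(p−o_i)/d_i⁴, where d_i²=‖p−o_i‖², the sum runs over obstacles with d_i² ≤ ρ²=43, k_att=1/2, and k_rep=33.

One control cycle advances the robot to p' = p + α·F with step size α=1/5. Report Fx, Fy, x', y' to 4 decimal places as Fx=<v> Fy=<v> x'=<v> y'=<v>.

Fx=0.6774 Fy=-3.9507 x'=-3.8645 y'=1.2099

F_att = 1/2·(g−p) = 1/2·(2,-8) = (1.0000,-4.0000)
o1: d²=41 ≤ ρ²=43; F_rep = 33·(-4,5)/41² = (-0.0785,0.0982)
o2: d²=101 > ρ²=43 → inactive
o3: d²=26 ≤ ρ²=43; F_rep = 33·(-5,-1)/26² = (-0.2441,-0.0488)
F = F_att + ΣF_rep = (0.6774,-3.9507)
p' = p + 1/5·F = (-3.8645,1.2099)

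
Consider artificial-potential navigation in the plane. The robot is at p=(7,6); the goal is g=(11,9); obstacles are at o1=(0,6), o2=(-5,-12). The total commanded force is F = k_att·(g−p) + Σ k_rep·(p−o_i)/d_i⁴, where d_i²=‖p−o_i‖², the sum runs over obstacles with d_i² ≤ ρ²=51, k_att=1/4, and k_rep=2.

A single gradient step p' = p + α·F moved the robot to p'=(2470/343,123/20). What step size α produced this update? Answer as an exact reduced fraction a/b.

F_att = 1/4·(g−p) = 1/4·(4,3) = (1.0000,0.7500)
o1: d²=49 ≤ ρ²=51; F_rep = 2·(7,0)/49² = (0.0058,0.0000)
o2: d²=468 > ρ²=51 → inactive
F = F_att + ΣF_rep = (1.0058,0.7500)
Δp = p'−p = (0.2012,0.1500); α = Δx/Fx = (69/343) / (345/343) = 1/5
check: Δy/Fy = (3/20) / (3/4) = 1/5 ✓

α = 1/5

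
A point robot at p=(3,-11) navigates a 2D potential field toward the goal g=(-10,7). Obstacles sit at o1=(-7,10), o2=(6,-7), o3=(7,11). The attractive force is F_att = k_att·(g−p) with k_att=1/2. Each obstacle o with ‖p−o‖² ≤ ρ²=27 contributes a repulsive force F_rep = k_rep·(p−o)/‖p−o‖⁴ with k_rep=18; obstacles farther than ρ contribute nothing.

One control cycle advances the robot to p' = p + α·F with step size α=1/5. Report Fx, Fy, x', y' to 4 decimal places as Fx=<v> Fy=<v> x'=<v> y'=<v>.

F_att = 1/2·(g−p) = 1/2·(-13,18) = (-6.5000,9.0000)
o1: d²=541 > ρ²=27 → inactive
o2: d²=25 ≤ ρ²=27; F_rep = 18·(-3,-4)/25² = (-0.0864,-0.1152)
o3: d²=500 > ρ²=27 → inactive
F = F_att + ΣF_rep = (-6.5864,8.8848)
p' = p + 1/5·F = (1.6827,-9.2230)

Fx=-6.5864 Fy=8.8848 x'=1.6827 y'=-9.2230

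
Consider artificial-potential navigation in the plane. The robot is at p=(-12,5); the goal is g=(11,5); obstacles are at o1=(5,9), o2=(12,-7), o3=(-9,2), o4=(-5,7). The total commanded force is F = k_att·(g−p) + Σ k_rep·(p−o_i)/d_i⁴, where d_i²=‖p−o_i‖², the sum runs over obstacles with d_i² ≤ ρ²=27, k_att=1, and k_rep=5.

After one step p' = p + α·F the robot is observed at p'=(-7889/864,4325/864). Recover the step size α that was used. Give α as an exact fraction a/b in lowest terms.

F_att = 1·(g−p) = 1·(23,0) = (23.0000,0.0000)
o1: d²=305 > ρ²=27 → inactive
o2: d²=720 > ρ²=27 → inactive
o3: d²=18 ≤ ρ²=27; F_rep = 5·(-3,3)/18² = (-0.0463,0.0463)
o4: d²=53 > ρ²=27 → inactive
F = F_att + ΣF_rep = (22.9537,0.0463)
Δp = p'−p = (2.8692,0.0058); α = Δx/Fx = (2479/864) / (2479/108) = 1/8
check: Δy/Fy = (5/864) / (5/108) = 1/8 ✓

α = 1/8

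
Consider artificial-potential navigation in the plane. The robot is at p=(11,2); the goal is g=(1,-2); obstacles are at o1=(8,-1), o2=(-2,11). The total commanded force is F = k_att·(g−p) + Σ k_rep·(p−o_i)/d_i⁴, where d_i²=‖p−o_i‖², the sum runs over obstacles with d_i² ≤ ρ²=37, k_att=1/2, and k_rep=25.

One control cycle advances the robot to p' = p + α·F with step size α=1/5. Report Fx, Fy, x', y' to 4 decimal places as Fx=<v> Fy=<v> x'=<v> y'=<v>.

F_att = 1/2·(g−p) = 1/2·(-10,-4) = (-5.0000,-2.0000)
o1: d²=18 ≤ ρ²=37; F_rep = 25·(3,3)/18² = (0.2315,0.2315)
o2: d²=250 > ρ²=37 → inactive
F = F_att + ΣF_rep = (-4.7685,-1.7685)
p' = p + 1/5·F = (10.0463,1.6463)

Fx=-4.7685 Fy=-1.7685 x'=10.0463 y'=1.6463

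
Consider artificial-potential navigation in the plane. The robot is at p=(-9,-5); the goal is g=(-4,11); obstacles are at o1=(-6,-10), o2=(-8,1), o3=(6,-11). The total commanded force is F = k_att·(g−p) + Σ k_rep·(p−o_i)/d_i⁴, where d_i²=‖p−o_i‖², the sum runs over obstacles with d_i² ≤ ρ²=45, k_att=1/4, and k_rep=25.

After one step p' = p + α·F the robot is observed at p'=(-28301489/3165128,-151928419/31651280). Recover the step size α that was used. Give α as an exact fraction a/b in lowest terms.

α = 1/20

F_att = 1/4·(g−p) = 1/4·(5,16) = (1.2500,4.0000)
o1: d²=34 ≤ ρ²=45; F_rep = 25·(-3,5)/34² = (-0.0649,0.1081)
o2: d²=37 ≤ ρ²=45; F_rep = 25·(-1,-6)/37² = (-0.0183,-0.1096)
o3: d²=261 > ρ²=45 → inactive
F = F_att + ΣF_rep = (1.1669,3.9986)
Δp = p'−p = (0.0583,0.1999); α = Δx/Fx = (184663/3165128) / (923315/791282) = 1/20
check: Δy/Fy = (6327981/31651280) / (6327981/1582564) = 1/20 ✓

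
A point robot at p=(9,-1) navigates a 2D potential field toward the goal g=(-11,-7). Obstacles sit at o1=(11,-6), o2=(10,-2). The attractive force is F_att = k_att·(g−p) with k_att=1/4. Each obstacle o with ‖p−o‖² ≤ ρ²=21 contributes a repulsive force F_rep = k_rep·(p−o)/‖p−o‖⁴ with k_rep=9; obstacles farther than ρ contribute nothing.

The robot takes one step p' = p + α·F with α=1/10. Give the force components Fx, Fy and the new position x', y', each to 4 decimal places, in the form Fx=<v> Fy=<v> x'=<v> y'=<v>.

F_att = 1/4·(g−p) = 1/4·(-20,-6) = (-5.0000,-1.5000)
o1: d²=29 > ρ²=21 → inactive
o2: d²=2 ≤ ρ²=21; F_rep = 9·(-1,1)/2² = (-2.2500,2.2500)
F = F_att + ΣF_rep = (-7.2500,0.7500)
p' = p + 1/10·F = (8.2750,-0.9250)

Fx=-7.2500 Fy=0.7500 x'=8.2750 y'=-0.9250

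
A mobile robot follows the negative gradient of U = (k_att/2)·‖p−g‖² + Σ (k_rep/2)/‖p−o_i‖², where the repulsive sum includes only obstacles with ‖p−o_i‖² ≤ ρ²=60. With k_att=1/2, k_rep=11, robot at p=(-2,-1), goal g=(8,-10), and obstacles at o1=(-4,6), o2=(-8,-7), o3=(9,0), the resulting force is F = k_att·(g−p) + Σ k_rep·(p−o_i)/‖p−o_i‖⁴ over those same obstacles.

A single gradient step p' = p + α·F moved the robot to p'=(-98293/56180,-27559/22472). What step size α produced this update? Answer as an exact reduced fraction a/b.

α = 1/20

F_att = 1/2·(g−p) = 1/2·(10,-9) = (5.0000,-4.5000)
o1: d²=53 ≤ ρ²=60; F_rep = 11·(2,-7)/53² = (0.0078,-0.0274)
o2: d²=72 > ρ²=60 → inactive
o3: d²=122 > ρ²=60 → inactive
F = F_att + ΣF_rep = (5.0078,-4.5274)
Δp = p'−p = (0.2504,-0.2264); α = Δx/Fx = (14067/56180) / (14067/2809) = 1/20
check: Δy/Fy = (-5087/22472) / (-25435/5618) = 1/20 ✓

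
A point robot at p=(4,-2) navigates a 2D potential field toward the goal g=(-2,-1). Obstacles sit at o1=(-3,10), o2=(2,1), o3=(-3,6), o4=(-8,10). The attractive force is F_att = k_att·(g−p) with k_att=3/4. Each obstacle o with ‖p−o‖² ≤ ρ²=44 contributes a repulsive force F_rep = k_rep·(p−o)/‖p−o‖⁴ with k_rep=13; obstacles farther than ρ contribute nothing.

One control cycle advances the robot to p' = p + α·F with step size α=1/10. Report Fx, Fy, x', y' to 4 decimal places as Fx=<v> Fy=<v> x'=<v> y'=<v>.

Fx=-4.3462 Fy=0.5192 x'=3.5654 y'=-1.9481

F_att = 3/4·(g−p) = 3/4·(-6,1) = (-4.5000,0.7500)
o1: d²=193 > ρ²=44 → inactive
o2: d²=13 ≤ ρ²=44; F_rep = 13·(2,-3)/13² = (0.1538,-0.2308)
o3: d²=113 > ρ²=44 → inactive
o4: d²=288 > ρ²=44 → inactive
F = F_att + ΣF_rep = (-4.3462,0.5192)
p' = p + 1/10·F = (3.5654,-1.9481)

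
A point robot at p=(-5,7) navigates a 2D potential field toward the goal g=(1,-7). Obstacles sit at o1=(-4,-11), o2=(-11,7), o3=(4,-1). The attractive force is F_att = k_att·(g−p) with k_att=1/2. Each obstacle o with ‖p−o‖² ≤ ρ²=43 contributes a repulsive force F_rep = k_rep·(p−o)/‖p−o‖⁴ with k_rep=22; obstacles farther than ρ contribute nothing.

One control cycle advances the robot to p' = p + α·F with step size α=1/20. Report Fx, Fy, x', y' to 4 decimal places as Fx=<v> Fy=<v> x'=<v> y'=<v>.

F_att = 1/2·(g−p) = 1/2·(6,-14) = (3.0000,-7.0000)
o1: d²=325 > ρ²=43 → inactive
o2: d²=36 ≤ ρ²=43; F_rep = 22·(6,0)/36² = (0.1019,0.0000)
o3: d²=145 > ρ²=43 → inactive
F = F_att + ΣF_rep = (3.1019,-7.0000)
p' = p + 1/20·F = (-4.8449,6.6500)

Fx=3.1019 Fy=-7.0000 x'=-4.8449 y'=6.6500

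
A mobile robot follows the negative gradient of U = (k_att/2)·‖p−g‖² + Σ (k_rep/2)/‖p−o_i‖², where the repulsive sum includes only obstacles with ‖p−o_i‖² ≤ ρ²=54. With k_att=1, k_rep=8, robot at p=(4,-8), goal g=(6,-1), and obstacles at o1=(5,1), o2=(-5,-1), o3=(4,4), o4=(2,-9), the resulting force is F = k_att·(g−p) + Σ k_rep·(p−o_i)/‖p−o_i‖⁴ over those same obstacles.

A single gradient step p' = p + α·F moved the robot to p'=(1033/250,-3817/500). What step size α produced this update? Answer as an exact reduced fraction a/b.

α = 1/20

F_att = 1·(g−p) = 1·(2,7) = (2.0000,7.0000)
o1: d²=82 > ρ²=54 → inactive
o2: d²=130 > ρ²=54 → inactive
o3: d²=144 > ρ²=54 → inactive
o4: d²=5 ≤ ρ²=54; F_rep = 8·(2,1)/5² = (0.6400,0.3200)
F = F_att + ΣF_rep = (2.6400,7.3200)
Δp = p'−p = (0.1320,0.3660); α = Δx/Fx = (33/250) / (66/25) = 1/20
check: Δy/Fy = (183/500) / (183/25) = 1/20 ✓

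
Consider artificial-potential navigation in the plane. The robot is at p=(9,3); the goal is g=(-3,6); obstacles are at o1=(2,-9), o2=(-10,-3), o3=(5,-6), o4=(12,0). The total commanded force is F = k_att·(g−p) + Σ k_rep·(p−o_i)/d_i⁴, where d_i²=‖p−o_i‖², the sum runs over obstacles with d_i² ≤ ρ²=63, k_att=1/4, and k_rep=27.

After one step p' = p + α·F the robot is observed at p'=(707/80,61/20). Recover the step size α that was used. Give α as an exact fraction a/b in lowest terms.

F_att = 1/4·(g−p) = 1/4·(-12,3) = (-3.0000,0.7500)
o1: d²=193 > ρ²=63 → inactive
o2: d²=397 > ρ²=63 → inactive
o3: d²=97 > ρ²=63 → inactive
o4: d²=18 ≤ ρ²=63; F_rep = 27·(-3,3)/18² = (-0.2500,0.2500)
F = F_att + ΣF_rep = (-3.2500,1.0000)
Δp = p'−p = (-0.1625,0.0500); α = Δx/Fx = (-13/80) / (-13/4) = 1/20
check: Δy/Fy = (1/20) / (1) = 1/20 ✓

α = 1/20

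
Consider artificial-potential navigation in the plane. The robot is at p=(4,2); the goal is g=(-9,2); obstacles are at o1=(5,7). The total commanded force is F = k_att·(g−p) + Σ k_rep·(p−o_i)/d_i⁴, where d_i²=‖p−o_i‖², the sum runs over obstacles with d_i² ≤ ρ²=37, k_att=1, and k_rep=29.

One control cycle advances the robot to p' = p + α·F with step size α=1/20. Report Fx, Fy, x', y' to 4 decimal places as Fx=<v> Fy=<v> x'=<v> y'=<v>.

F_att = 1·(g−p) = 1·(-13,0) = (-13.0000,0.0000)
o1: d²=26 ≤ ρ²=37; F_rep = 29·(-1,-5)/26² = (-0.0429,-0.2145)
F = F_att + ΣF_rep = (-13.0429,-0.2145)
p' = p + 1/20·F = (3.3479,1.9893)

Fx=-13.0429 Fy=-0.2145 x'=3.3479 y'=1.9893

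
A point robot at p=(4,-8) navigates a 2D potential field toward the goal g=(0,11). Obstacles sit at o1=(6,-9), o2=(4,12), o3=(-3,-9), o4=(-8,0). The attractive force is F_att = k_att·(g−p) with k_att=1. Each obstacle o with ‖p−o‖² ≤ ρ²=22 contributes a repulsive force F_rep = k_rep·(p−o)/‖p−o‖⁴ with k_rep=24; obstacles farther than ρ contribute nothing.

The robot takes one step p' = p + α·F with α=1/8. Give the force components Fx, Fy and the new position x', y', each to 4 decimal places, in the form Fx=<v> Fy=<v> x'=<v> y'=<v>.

F_att = 1·(g−p) = 1·(-4,19) = (-4.0000,19.0000)
o1: d²=5 ≤ ρ²=22; F_rep = 24·(-2,1)/5² = (-1.9200,0.9600)
o2: d²=400 > ρ²=22 → inactive
o3: d²=50 > ρ²=22 → inactive
o4: d²=208 > ρ²=22 → inactive
F = F_att + ΣF_rep = (-5.9200,19.9600)
p' = p + 1/8·F = (3.2600,-5.5050)

Fx=-5.9200 Fy=19.9600 x'=3.2600 y'=-5.5050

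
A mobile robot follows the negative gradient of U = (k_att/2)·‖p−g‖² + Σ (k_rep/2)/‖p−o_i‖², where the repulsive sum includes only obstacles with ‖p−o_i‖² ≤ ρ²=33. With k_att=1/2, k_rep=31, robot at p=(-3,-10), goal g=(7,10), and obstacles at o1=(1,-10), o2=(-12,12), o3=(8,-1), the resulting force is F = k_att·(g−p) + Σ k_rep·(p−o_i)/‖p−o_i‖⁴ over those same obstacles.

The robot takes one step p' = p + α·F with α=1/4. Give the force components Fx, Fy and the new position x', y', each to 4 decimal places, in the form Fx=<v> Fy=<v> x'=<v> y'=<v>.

F_att = 1/2·(g−p) = 1/2·(10,20) = (5.0000,10.0000)
o1: d²=16 ≤ ρ²=33; F_rep = 31·(-4,0)/16² = (-0.4844,0.0000)
o2: d²=565 > ρ²=33 → inactive
o3: d²=202 > ρ²=33 → inactive
F = F_att + ΣF_rep = (4.5156,10.0000)
p' = p + 1/4·F = (-1.8711,-7.5000)

Fx=4.5156 Fy=10.0000 x'=-1.8711 y'=-7.5000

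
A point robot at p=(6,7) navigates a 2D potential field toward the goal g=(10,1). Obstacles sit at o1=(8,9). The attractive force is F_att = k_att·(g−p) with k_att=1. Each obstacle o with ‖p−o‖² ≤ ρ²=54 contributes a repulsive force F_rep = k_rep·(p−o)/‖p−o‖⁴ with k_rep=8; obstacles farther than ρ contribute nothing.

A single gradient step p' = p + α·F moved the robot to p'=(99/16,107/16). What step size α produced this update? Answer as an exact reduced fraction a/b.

α = 1/20

F_att = 1·(g−p) = 1·(4,-6) = (4.0000,-6.0000)
o1: d²=8 ≤ ρ²=54; F_rep = 8·(-2,-2)/8² = (-0.2500,-0.2500)
F = F_att + ΣF_rep = (3.7500,-6.2500)
Δp = p'−p = (0.1875,-0.3125); α = Δx/Fx = (3/16) / (15/4) = 1/20
check: Δy/Fy = (-5/16) / (-25/4) = 1/20 ✓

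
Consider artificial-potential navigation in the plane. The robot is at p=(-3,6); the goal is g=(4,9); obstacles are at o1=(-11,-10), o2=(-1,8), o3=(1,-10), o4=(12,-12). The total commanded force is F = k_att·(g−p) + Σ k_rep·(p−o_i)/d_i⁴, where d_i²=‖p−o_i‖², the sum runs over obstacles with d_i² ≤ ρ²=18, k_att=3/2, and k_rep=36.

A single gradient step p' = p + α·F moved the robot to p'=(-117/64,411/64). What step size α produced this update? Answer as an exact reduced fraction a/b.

α = 1/8

F_att = 3/2·(g−p) = 3/2·(7,3) = (10.5000,4.5000)
o1: d²=320 > ρ²=18 → inactive
o2: d²=8 ≤ ρ²=18; F_rep = 36·(-2,-2)/8² = (-1.1250,-1.1250)
o3: d²=272 > ρ²=18 → inactive
o4: d²=549 > ρ²=18 → inactive
F = F_att + ΣF_rep = (9.3750,3.3750)
Δp = p'−p = (1.1719,0.4219); α = Δx/Fx = (75/64) / (75/8) = 1/8
check: Δy/Fy = (27/64) / (27/8) = 1/8 ✓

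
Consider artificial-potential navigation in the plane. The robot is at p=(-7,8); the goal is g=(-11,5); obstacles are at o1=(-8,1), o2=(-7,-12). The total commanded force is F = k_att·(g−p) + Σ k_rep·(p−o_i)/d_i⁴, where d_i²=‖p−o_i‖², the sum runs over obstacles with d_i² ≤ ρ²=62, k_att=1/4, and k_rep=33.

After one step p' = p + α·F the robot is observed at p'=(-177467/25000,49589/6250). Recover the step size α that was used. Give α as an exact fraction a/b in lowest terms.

α = 1/10

F_att = 1/4·(g−p) = 1/4·(-4,-3) = (-1.0000,-0.7500)
o1: d²=50 ≤ ρ²=62; F_rep = 33·(1,7)/50² = (0.0132,0.0924)
o2: d²=400 > ρ²=62 → inactive
F = F_att + ΣF_rep = (-0.9868,-0.6576)
Δp = p'−p = (-0.0987,-0.0658); α = Δx/Fx = (-2467/25000) / (-2467/2500) = 1/10
check: Δy/Fy = (-411/6250) / (-411/625) = 1/10 ✓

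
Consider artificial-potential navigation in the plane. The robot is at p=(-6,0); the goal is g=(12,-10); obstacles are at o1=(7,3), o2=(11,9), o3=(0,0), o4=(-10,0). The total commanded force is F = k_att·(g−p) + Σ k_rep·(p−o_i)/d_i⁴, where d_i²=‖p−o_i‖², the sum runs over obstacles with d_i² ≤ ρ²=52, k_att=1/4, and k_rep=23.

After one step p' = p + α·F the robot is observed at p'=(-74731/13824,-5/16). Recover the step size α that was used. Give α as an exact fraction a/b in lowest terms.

F_att = 1/4·(g−p) = 1/4·(18,-10) = (4.5000,-2.5000)
o1: d²=178 > ρ²=52 → inactive
o2: d²=370 > ρ²=52 → inactive
o3: d²=36 ≤ ρ²=52; F_rep = 23·(-6,0)/36² = (-0.1065,0.0000)
o4: d²=16 ≤ ρ²=52; F_rep = 23·(4,0)/16² = (0.3594,0.0000)
F = F_att + ΣF_rep = (4.7529,-2.5000)
Δp = p'−p = (0.5941,-0.3125); α = Δx/Fx = (8213/13824) / (8213/1728) = 1/8
check: Δy/Fy = (-5/16) / (-5/2) = 1/8 ✓

α = 1/8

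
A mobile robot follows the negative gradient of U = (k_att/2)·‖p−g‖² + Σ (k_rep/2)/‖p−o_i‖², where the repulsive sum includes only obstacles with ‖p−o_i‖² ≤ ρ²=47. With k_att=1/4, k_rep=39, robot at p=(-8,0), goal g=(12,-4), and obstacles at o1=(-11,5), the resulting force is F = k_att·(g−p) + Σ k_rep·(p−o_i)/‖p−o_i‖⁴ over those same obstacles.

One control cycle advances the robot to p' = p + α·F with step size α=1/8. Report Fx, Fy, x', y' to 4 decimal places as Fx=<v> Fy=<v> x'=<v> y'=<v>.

F_att = 1/4·(g−p) = 1/4·(20,-4) = (5.0000,-1.0000)
o1: d²=34 ≤ ρ²=47; F_rep = 39·(3,-5)/34² = (0.1012,-0.1687)
F = F_att + ΣF_rep = (5.1012,-1.1687)
p' = p + 1/8·F = (-7.3623,-0.1461)

Fx=5.1012 Fy=-1.1687 x'=-7.3623 y'=-0.1461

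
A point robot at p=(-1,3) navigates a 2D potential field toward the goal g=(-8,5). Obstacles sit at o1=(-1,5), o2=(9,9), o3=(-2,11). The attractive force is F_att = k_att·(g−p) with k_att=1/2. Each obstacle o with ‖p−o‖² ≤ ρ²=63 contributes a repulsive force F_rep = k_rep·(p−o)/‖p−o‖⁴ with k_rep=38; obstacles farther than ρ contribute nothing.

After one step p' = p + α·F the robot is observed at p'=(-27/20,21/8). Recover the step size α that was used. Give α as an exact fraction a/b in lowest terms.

F_att = 1/2·(g−p) = 1/2·(-7,2) = (-3.5000,1.0000)
o1: d²=4 ≤ ρ²=63; F_rep = 38·(0,-2)/4² = (0.0000,-4.7500)
o2: d²=136 > ρ²=63 → inactive
o3: d²=65 > ρ²=63 → inactive
F = F_att + ΣF_rep = (-3.5000,-3.7500)
Δp = p'−p = (-0.3500,-0.3750); α = Δx/Fx = (-7/20) / (-7/2) = 1/10
check: Δy/Fy = (-3/8) / (-15/4) = 1/10 ✓

α = 1/10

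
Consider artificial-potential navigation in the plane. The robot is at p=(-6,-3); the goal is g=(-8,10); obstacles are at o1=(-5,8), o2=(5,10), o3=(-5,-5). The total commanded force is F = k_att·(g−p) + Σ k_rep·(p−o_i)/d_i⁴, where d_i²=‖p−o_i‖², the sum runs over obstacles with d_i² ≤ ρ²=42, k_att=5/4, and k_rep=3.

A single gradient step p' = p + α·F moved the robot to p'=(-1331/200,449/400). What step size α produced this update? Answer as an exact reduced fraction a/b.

α = 1/4

F_att = 5/4·(g−p) = 5/4·(-2,13) = (-2.5000,16.2500)
o1: d²=122 > ρ²=42 → inactive
o2: d²=290 > ρ²=42 → inactive
o3: d²=5 ≤ ρ²=42; F_rep = 3·(-1,2)/5² = (-0.1200,0.2400)
F = F_att + ΣF_rep = (-2.6200,16.4900)
Δp = p'−p = (-0.6550,4.1225); α = Δx/Fx = (-131/200) / (-131/50) = 1/4
check: Δy/Fy = (1649/400) / (1649/100) = 1/4 ✓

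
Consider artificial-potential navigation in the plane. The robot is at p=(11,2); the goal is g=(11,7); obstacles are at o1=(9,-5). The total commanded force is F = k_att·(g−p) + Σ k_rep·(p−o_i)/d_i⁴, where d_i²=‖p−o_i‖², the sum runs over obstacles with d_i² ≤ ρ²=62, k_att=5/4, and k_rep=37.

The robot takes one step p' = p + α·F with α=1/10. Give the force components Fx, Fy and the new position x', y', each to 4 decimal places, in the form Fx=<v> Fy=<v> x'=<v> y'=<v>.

Fx=0.0263 Fy=6.3422 x'=11.0026 y'=2.6342

F_att = 5/4·(g−p) = 5/4·(0,5) = (0.0000,6.2500)
o1: d²=53 ≤ ρ²=62; F_rep = 37·(2,7)/53² = (0.0263,0.0922)
F = F_att + ΣF_rep = (0.0263,6.3422)
p' = p + 1/10·F = (11.0026,2.6342)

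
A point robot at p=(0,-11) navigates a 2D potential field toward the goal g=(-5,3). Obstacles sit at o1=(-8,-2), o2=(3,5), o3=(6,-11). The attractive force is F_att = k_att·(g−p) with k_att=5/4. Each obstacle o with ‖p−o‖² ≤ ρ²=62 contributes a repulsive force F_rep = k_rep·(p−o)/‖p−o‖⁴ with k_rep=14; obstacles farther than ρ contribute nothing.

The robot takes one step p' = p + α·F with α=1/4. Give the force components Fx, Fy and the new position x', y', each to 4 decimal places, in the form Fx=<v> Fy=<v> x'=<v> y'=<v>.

Fx=-6.3148 Fy=17.5000 x'=-1.5787 y'=-6.6250

F_att = 5/4·(g−p) = 5/4·(-5,14) = (-6.2500,17.5000)
o1: d²=145 > ρ²=62 → inactive
o2: d²=265 > ρ²=62 → inactive
o3: d²=36 ≤ ρ²=62; F_rep = 14·(-6,0)/36² = (-0.0648,0.0000)
F = F_att + ΣF_rep = (-6.3148,17.5000)
p' = p + 1/4·F = (-1.5787,-6.6250)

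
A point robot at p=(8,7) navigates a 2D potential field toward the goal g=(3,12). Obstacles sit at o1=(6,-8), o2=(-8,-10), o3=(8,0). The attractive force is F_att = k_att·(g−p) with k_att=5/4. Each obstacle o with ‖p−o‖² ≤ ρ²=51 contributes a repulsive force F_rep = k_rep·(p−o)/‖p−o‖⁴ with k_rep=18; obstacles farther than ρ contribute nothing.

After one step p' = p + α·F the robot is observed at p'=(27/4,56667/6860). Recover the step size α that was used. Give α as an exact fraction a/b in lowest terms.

F_att = 5/4·(g−p) = 5/4·(-5,5) = (-6.2500,6.2500)
o1: d²=229 > ρ²=51 → inactive
o2: d²=545 > ρ²=51 → inactive
o3: d²=49 ≤ ρ²=51; F_rep = 18·(0,7)/49² = (0.0000,0.0525)
F = F_att + ΣF_rep = (-6.2500,6.3025)
Δp = p'−p = (-1.2500,1.2605); α = Δx/Fx = (-5/4) / (-25/4) = 1/5
check: Δy/Fy = (8647/6860) / (8647/1372) = 1/5 ✓

α = 1/5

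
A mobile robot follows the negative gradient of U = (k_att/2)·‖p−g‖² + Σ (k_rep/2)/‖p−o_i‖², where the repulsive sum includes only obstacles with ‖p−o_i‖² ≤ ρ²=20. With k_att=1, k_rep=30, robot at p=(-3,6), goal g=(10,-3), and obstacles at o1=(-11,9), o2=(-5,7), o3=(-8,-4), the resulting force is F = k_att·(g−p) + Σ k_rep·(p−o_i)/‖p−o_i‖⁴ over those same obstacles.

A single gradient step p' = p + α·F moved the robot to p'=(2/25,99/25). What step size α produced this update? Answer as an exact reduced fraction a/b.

α = 1/5

F_att = 1·(g−p) = 1·(13,-9) = (13.0000,-9.0000)
o1: d²=73 > ρ²=20 → inactive
o2: d²=5 ≤ ρ²=20; F_rep = 30·(2,-1)/5² = (2.4000,-1.2000)
o3: d²=125 > ρ²=20 → inactive
F = F_att + ΣF_rep = (15.4000,-10.2000)
Δp = p'−p = (3.0800,-2.0400); α = Δx/Fx = (77/25) / (77/5) = 1/5
check: Δy/Fy = (-51/25) / (-51/5) = 1/5 ✓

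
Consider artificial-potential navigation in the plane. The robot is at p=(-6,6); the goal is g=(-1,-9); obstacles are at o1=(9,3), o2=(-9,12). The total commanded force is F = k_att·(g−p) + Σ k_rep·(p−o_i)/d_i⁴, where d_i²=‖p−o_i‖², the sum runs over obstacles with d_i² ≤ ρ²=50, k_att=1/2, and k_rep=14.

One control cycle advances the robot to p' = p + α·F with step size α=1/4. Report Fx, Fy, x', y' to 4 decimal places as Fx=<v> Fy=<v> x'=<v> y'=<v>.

Fx=2.5207 Fy=-7.5415 x'=-5.3698 y'=4.1146

F_att = 1/2·(g−p) = 1/2·(5,-15) = (2.5000,-7.5000)
o1: d²=234 > ρ²=50 → inactive
o2: d²=45 ≤ ρ²=50; F_rep = 14·(3,-6)/45² = (0.0207,-0.0415)
F = F_att + ΣF_rep = (2.5207,-7.5415)
p' = p + 1/4·F = (-5.3698,4.1146)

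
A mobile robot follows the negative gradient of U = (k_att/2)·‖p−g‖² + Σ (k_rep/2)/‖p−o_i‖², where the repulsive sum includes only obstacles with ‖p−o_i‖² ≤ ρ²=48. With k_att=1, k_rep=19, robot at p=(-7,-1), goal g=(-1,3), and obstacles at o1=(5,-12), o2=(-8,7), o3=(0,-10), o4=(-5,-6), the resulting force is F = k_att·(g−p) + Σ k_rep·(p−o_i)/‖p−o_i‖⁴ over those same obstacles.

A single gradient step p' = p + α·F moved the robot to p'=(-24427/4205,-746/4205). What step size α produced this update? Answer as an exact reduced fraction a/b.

α = 1/5

F_att = 1·(g−p) = 1·(6,4) = (6.0000,4.0000)
o1: d²=265 > ρ²=48 → inactive
o2: d²=65 > ρ²=48 → inactive
o3: d²=130 > ρ²=48 → inactive
o4: d²=29 ≤ ρ²=48; F_rep = 19·(-2,5)/29² = (-0.0452,0.1130)
F = F_att + ΣF_rep = (5.9548,4.1130)
Δp = p'−p = (1.1910,0.8226); α = Δx/Fx = (5008/4205) / (5008/841) = 1/5
check: Δy/Fy = (3459/4205) / (3459/841) = 1/5 ✓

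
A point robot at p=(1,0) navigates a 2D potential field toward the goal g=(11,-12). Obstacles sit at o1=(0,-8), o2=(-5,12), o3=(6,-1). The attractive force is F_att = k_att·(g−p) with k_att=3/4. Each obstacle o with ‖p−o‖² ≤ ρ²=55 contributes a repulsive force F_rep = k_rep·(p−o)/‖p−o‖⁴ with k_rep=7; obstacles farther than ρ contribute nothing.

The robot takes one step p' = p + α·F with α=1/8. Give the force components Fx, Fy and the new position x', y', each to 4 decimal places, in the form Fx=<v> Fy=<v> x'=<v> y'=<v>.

Fx=7.4482 Fy=-8.9896 x'=1.9310 y'=-1.1237

F_att = 3/4·(g−p) = 3/4·(10,-12) = (7.5000,-9.0000)
o1: d²=65 > ρ²=55 → inactive
o2: d²=180 > ρ²=55 → inactive
o3: d²=26 ≤ ρ²=55; F_rep = 7·(-5,1)/26² = (-0.0518,0.0104)
F = F_att + ΣF_rep = (7.4482,-8.9896)
p' = p + 1/8·F = (1.9310,-1.1237)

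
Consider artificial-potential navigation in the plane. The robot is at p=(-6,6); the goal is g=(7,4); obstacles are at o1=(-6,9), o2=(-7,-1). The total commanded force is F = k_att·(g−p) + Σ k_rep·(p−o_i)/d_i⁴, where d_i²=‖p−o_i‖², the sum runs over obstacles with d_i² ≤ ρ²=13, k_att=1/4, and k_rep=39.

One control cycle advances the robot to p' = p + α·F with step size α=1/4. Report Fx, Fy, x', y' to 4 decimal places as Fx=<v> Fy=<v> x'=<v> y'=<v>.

F_att = 1/4·(g−p) = 1/4·(13,-2) = (3.2500,-0.5000)
o1: d²=9 ≤ ρ²=13; F_rep = 39·(0,-3)/9² = (0.0000,-1.4444)
o2: d²=50 > ρ²=13 → inactive
F = F_att + ΣF_rep = (3.2500,-1.9444)
p' = p + 1/4·F = (-5.1875,5.5139)

Fx=3.2500 Fy=-1.9444 x'=-5.1875 y'=5.5139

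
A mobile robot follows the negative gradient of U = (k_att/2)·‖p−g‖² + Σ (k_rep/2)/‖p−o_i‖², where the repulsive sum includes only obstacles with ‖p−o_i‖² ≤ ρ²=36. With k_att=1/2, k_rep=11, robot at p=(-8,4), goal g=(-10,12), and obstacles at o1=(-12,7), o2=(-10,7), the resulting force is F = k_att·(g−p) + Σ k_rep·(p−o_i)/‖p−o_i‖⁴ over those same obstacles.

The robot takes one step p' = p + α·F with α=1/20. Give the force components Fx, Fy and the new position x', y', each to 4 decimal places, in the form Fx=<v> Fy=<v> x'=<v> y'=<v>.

Fx=-0.7994 Fy=3.7519 x'=-8.0400 y'=4.1876

F_att = 1/2·(g−p) = 1/2·(-2,8) = (-1.0000,4.0000)
o1: d²=25 ≤ ρ²=36; F_rep = 11·(4,-3)/25² = (0.0704,-0.0528)
o2: d²=13 ≤ ρ²=36; F_rep = 11·(2,-3)/13² = (0.1302,-0.1953)
F = F_att + ΣF_rep = (-0.7994,3.7519)
p' = p + 1/20·F = (-8.0400,4.1876)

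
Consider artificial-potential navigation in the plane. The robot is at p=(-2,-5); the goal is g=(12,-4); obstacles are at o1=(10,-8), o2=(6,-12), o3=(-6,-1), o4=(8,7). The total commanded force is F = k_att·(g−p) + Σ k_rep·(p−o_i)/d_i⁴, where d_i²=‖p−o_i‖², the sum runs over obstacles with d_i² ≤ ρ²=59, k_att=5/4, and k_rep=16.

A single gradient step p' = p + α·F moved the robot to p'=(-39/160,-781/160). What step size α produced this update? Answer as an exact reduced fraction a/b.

α = 1/10

F_att = 5/4·(g−p) = 5/4·(14,1) = (17.5000,1.2500)
o1: d²=153 > ρ²=59 → inactive
o2: d²=113 > ρ²=59 → inactive
o3: d²=32 ≤ ρ²=59; F_rep = 16·(4,-4)/32² = (0.0625,-0.0625)
o4: d²=244 > ρ²=59 → inactive
F = F_att + ΣF_rep = (17.5625,1.1875)
Δp = p'−p = (1.7563,0.1187); α = Δx/Fx = (281/160) / (281/16) = 1/10
check: Δy/Fy = (19/160) / (19/16) = 1/10 ✓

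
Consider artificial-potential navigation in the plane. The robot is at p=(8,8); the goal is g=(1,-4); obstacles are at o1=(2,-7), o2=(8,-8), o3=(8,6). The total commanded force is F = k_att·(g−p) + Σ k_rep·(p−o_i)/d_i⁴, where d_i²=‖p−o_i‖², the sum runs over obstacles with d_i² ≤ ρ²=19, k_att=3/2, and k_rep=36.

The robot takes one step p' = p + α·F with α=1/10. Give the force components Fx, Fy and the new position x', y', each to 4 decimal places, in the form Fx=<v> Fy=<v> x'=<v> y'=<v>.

Fx=-10.5000 Fy=-13.5000 x'=6.9500 y'=6.6500

F_att = 3/2·(g−p) = 3/2·(-7,-12) = (-10.5000,-18.0000)
o1: d²=261 > ρ²=19 → inactive
o2: d²=256 > ρ²=19 → inactive
o3: d²=4 ≤ ρ²=19; F_rep = 36·(0,2)/4² = (0.0000,4.5000)
F = F_att + ΣF_rep = (-10.5000,-13.5000)
p' = p + 1/10·F = (6.9500,6.6500)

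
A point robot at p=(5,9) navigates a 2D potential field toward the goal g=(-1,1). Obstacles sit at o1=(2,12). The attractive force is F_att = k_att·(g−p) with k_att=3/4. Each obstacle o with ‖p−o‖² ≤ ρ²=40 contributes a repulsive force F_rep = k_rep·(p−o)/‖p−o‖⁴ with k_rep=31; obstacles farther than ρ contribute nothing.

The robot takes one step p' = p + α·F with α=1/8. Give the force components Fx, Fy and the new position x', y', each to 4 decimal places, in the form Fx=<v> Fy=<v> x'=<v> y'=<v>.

F_att = 3/4·(g−p) = 3/4·(-6,-8) = (-4.5000,-6.0000)
o1: d²=18 ≤ ρ²=40; F_rep = 31·(3,-3)/18² = (0.2870,-0.2870)
F = F_att + ΣF_rep = (-4.2130,-6.2870)
p' = p + 1/8·F = (4.4734,8.2141)

Fx=-4.2130 Fy=-6.2870 x'=4.4734 y'=8.2141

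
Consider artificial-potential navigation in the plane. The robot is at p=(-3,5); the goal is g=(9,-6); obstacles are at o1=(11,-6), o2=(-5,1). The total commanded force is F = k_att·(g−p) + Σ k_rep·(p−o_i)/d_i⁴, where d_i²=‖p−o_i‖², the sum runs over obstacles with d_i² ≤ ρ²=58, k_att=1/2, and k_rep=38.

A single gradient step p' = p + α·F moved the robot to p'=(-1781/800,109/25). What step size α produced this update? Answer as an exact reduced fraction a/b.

F_att = 1/2·(g−p) = 1/2·(12,-11) = (6.0000,-5.5000)
o1: d²=317 > ρ²=58 → inactive
o2: d²=20 ≤ ρ²=58; F_rep = 38·(2,4)/20² = (0.1900,0.3800)
F = F_att + ΣF_rep = (6.1900,-5.1200)
Δp = p'−p = (0.7738,-0.6400); α = Δx/Fx = (619/800) / (619/100) = 1/8
check: Δy/Fy = (-16/25) / (-128/25) = 1/8 ✓

α = 1/8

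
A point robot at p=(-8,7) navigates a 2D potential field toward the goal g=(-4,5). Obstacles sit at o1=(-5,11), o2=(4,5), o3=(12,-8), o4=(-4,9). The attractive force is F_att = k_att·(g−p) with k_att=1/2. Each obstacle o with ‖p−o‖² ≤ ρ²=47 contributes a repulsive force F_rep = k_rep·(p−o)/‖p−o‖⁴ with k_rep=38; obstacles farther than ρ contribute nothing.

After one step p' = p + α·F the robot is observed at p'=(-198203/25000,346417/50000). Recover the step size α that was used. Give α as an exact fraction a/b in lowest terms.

α = 1/20

F_att = 1/2·(g−p) = 1/2·(4,-2) = (2.0000,-1.0000)
o1: d²=25 ≤ ρ²=47; F_rep = 38·(-3,-4)/25² = (-0.1824,-0.2432)
o2: d²=148 > ρ²=47 → inactive
o3: d²=625 > ρ²=47 → inactive
o4: d²=20 ≤ ρ²=47; F_rep = 38·(-4,-2)/20² = (-0.3800,-0.1900)
F = F_att + ΣF_rep = (1.4376,-1.4332)
Δp = p'−p = (0.0719,-0.0717); α = Δx/Fx = (1797/25000) / (1797/1250) = 1/20
check: Δy/Fy = (-3583/50000) / (-3583/2500) = 1/20 ✓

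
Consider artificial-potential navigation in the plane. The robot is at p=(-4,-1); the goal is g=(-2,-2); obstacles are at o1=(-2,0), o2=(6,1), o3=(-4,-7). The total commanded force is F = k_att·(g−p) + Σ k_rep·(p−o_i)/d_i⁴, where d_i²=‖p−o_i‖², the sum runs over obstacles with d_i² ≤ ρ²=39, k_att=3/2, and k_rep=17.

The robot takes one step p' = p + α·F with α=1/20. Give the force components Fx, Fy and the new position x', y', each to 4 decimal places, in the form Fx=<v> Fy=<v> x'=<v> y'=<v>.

Fx=1.6400 Fy=-2.1013 x'=-3.9180 y'=-1.1051

F_att = 3/2·(g−p) = 3/2·(2,-1) = (3.0000,-1.5000)
o1: d²=5 ≤ ρ²=39; F_rep = 17·(-2,-1)/5² = (-1.3600,-0.6800)
o2: d²=104 > ρ²=39 → inactive
o3: d²=36 ≤ ρ²=39; F_rep = 17·(0,6)/36² = (0.0000,0.0787)
F = F_att + ΣF_rep = (1.6400,-2.1013)
p' = p + 1/20·F = (-3.9180,-1.1051)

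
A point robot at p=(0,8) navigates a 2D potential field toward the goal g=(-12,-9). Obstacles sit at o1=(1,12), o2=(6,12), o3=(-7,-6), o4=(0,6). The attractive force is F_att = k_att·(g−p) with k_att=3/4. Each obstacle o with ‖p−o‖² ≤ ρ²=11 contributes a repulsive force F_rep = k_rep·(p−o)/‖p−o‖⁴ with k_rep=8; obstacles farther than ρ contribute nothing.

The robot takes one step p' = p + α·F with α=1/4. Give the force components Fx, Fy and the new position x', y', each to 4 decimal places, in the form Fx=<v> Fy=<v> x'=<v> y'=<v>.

Fx=-9.0000 Fy=-11.7500 x'=-2.2500 y'=5.0625

F_att = 3/4·(g−p) = 3/4·(-12,-17) = (-9.0000,-12.7500)
o1: d²=17 > ρ²=11 → inactive
o2: d²=52 > ρ²=11 → inactive
o3: d²=245 > ρ²=11 → inactive
o4: d²=4 ≤ ρ²=11; F_rep = 8·(0,2)/4² = (0.0000,1.0000)
F = F_att + ΣF_rep = (-9.0000,-11.7500)
p' = p + 1/4·F = (-2.2500,5.0625)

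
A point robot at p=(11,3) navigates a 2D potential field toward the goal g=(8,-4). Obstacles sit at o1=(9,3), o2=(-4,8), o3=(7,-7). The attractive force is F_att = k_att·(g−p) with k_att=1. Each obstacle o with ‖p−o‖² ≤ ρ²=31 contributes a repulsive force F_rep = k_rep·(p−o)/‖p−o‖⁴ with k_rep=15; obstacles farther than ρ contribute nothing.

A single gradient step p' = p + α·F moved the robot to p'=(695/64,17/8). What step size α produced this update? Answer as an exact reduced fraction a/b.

α = 1/8

F_att = 1·(g−p) = 1·(-3,-7) = (-3.0000,-7.0000)
o1: d²=4 ≤ ρ²=31; F_rep = 15·(2,0)/4² = (1.8750,0.0000)
o2: d²=250 > ρ²=31 → inactive
o3: d²=116 > ρ²=31 → inactive
F = F_att + ΣF_rep = (-1.1250,-7.0000)
Δp = p'−p = (-0.1406,-0.8750); α = Δx/Fx = (-9/64) / (-9/8) = 1/8
check: Δy/Fy = (-7/8) / (-7) = 1/8 ✓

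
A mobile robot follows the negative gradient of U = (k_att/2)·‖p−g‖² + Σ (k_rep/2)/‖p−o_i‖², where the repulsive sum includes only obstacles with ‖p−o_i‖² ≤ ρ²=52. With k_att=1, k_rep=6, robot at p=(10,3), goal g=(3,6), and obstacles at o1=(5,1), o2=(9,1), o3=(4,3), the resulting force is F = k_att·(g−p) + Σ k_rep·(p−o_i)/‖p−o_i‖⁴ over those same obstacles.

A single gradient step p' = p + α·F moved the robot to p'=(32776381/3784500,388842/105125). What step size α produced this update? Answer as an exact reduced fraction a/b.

α = 1/5

F_att = 1·(g−p) = 1·(-7,3) = (-7.0000,3.0000)
o1: d²=29 ≤ ρ²=52; F_rep = 6·(5,2)/29² = (0.0357,0.0143)
o2: d²=5 ≤ ρ²=52; F_rep = 6·(1,2)/5² = (0.2400,0.4800)
o3: d²=36 ≤ ρ²=52; F_rep = 6·(6,0)/36² = (0.0278,0.0000)
F = F_att + ΣF_rep = (-6.6966,3.4943)
Δp = p'−p = (-1.3393,0.6989); α = Δx/Fx = (-5068619/3784500) / (-5068619/756900) = 1/5
check: Δy/Fy = (73467/105125) / (73467/21025) = 1/5 ✓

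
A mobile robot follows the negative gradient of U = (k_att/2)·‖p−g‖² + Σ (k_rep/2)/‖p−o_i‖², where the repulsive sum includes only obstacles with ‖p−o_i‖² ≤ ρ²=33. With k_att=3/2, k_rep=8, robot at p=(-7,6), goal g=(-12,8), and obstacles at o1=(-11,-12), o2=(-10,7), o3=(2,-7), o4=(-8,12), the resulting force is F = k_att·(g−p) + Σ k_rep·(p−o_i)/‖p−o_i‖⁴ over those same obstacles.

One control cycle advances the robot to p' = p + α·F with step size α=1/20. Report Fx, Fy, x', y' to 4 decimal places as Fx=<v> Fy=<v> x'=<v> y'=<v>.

F_att = 3/2·(g−p) = 3/2·(-5,2) = (-7.5000,3.0000)
o1: d²=340 > ρ²=33 → inactive
o2: d²=10 ≤ ρ²=33; F_rep = 8·(3,-1)/10² = (0.2400,-0.0800)
o3: d²=250 > ρ²=33 → inactive
o4: d²=37 > ρ²=33 → inactive
F = F_att + ΣF_rep = (-7.2600,2.9200)
p' = p + 1/20·F = (-7.3630,6.1460)

Fx=-7.2600 Fy=2.9200 x'=-7.3630 y'=6.1460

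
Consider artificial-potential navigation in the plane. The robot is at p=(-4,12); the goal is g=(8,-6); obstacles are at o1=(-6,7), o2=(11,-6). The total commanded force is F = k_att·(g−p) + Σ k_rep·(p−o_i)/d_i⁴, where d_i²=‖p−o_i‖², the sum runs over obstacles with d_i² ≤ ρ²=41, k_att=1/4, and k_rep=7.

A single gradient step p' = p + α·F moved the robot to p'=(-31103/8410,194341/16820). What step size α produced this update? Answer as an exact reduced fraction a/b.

F_att = 1/4·(g−p) = 1/4·(12,-18) = (3.0000,-4.5000)
o1: d²=29 ≤ ρ²=41; F_rep = 7·(2,5)/29² = (0.0166,0.0416)
o2: d²=549 > ρ²=41 → inactive
F = F_att + ΣF_rep = (3.0166,-4.4584)
Δp = p'−p = (0.3017,-0.4458); α = Δx/Fx = (2537/8410) / (2537/841) = 1/10
check: Δy/Fy = (-7499/16820) / (-7499/1682) = 1/10 ✓

α = 1/10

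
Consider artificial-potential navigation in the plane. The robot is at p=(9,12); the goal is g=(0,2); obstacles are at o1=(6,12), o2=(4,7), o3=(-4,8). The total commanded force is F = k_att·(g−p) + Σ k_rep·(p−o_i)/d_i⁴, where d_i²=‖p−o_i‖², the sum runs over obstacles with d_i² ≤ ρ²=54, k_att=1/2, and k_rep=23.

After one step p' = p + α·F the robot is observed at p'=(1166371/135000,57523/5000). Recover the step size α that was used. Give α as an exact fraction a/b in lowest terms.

α = 1/10

F_att = 1/2·(g−p) = 1/2·(-9,-10) = (-4.5000,-5.0000)
o1: d²=9 ≤ ρ²=54; F_rep = 23·(3,0)/9² = (0.8519,0.0000)
o2: d²=50 ≤ ρ²=54; F_rep = 23·(5,5)/50² = (0.0460,0.0460)
o3: d²=185 > ρ²=54 → inactive
F = F_att + ΣF_rep = (-3.6021,-4.9540)
Δp = p'−p = (-0.3602,-0.4954); α = Δx/Fx = (-48629/135000) / (-48629/13500) = 1/10
check: Δy/Fy = (-2477/5000) / (-2477/500) = 1/10 ✓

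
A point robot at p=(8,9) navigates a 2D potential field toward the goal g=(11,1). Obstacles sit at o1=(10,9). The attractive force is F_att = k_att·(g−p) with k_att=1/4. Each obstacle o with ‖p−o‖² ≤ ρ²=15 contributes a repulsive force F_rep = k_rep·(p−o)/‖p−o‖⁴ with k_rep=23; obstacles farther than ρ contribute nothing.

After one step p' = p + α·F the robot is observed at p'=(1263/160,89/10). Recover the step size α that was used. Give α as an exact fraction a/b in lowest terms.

α = 1/20

F_att = 1/4·(g−p) = 1/4·(3,-8) = (0.7500,-2.0000)
o1: d²=4 ≤ ρ²=15; F_rep = 23·(-2,0)/4² = (-2.8750,0.0000)
F = F_att + ΣF_rep = (-2.1250,-2.0000)
Δp = p'−p = (-0.1062,-0.1000); α = Δx/Fx = (-17/160) / (-17/8) = 1/20
check: Δy/Fy = (-1/10) / (-2) = 1/20 ✓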